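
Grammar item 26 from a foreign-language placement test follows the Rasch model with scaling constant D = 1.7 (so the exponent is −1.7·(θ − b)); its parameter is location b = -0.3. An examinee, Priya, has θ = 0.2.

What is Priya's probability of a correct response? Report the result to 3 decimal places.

0.701

P(θ) = 1 / (1 + exp(−D·(θ − b)))
Exponent: 1.7 × (0.2 − (-0.3)) = 0.8500
1/(1 + e^{-0.8500}) = 0.7006
P = 0.7006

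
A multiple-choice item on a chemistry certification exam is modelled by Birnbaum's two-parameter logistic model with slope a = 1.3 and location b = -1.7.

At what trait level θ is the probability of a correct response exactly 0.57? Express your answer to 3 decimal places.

P(θ) = 1 / (1 + exp(−a(θ − b)))
logit = ln(0.5700/0.4300) = 0.2819
θ = b + logit/(a) = -1.7 + 0.2819/1.3000 = -1.4832

-1.483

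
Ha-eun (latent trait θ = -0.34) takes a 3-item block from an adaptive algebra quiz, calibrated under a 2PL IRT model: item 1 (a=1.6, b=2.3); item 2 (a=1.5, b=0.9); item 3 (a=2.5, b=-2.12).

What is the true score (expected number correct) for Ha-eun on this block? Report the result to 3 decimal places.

P(θ) = 1 / (1 + exp(−a(θ − b)))
P_1 = 1/(1+e^{4.2240}) = 0.0144
P_2 = 1/(1+e^{1.8600}) = 0.1347
P_3 = 1/(1+e^{-4.4500}) = 0.9885
E[score] = 0.0144 + 0.1347 + 0.9885 = 1.1376

1.138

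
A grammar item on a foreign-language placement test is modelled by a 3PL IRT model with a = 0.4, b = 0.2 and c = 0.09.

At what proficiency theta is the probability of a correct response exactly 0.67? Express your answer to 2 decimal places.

1.61

P(theta) = c + (1 − c) · 1 / (1 + exp(−a(theta − b)))
Remove guessing floor: (0.67 − 0.09)/(1 − 0.09) = 0.6374
logit = ln(0.6374/0.3626) = 0.5639
theta = b + logit/(a) = 0.2 + 0.5639/0.4000 = 1.6098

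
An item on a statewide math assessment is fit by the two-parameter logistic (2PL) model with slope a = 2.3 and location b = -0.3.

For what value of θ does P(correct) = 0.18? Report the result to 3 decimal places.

-0.959

P(θ) = 1 / (1 + exp(−a(θ − b)))
logit = ln(0.1800/0.8200) = -1.5163
θ = b + logit/(a) = -0.3 + (-1.5163)/2.3000 = -0.9593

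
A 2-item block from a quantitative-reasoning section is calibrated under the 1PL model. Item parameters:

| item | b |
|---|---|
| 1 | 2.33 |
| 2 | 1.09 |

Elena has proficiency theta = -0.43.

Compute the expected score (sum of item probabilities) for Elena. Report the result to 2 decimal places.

0.24

P(theta) = 1 / (1 + exp(−(theta − b)))
P_1 = 1/(1+e^{2.7600}) = 0.0595
P_2 = 1/(1+e^{1.5200}) = 0.1795
E[score] = 0.0595 + 0.1795 = 0.2390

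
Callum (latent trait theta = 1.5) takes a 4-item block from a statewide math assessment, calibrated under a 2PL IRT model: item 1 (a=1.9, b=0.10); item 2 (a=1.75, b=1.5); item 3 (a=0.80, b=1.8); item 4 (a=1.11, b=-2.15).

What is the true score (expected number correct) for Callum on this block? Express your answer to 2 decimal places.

P(theta) = 1 / (1 + exp(−a(theta − b)))
P_1 = 1/(1+e^{-2.6600}) = 0.9346
P_2 = 1/(1+e^{0.0000}) = 0.5000
P_3 = 1/(1+e^{0.2400}) = 0.4403
P_4 = 1/(1+e^{-4.0515}) = 0.9829
E[score] = 0.9346 + 0.5000 + 0.4403 + 0.9829 = 2.8578

2.86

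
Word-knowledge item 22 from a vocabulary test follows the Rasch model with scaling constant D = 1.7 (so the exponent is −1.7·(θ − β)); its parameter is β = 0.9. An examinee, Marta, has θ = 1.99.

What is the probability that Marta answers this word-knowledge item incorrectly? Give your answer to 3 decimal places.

P(θ) = 1 / (1 + exp(−D·(θ − β)))
Exponent: 1.7 × (1.99 − 0.9) = 1.8530
1/(1 + e^{-1.8530}) = 0.8645
P = 0.8645
P(incorrect) = 1 − 0.8645 = 0.1355

0.136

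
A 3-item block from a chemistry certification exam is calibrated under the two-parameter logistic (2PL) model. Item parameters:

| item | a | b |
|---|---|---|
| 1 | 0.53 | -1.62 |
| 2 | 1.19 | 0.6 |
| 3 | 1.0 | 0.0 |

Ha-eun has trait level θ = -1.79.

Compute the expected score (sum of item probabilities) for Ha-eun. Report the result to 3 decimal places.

0.676

P(θ) = 1 / (1 + exp(−a(θ − b)))
P_1 = 1/(1+e^{0.0901}) = 0.4775
P_2 = 1/(1+e^{2.8441}) = 0.0550
P_3 = 1/(1+e^{1.7900}) = 0.1431
E[score] = 0.4775 + 0.0550 + 0.1431 = 0.6756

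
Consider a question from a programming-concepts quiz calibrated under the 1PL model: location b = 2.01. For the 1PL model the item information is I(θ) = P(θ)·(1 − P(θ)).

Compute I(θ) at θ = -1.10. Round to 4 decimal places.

0.0409

P = 1/(1+e^{3.1100}) = 0.0427
P(1−P) = 0.0427 × 0.9573 = 0.0409
I = P(1−P) = 0.04087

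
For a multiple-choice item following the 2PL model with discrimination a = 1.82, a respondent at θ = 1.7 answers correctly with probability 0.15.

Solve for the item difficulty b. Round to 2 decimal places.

P(θ) = 1 / (1 + exp(−a(θ − b)))
logit(0.15) = ln(0.15/0.85) = -1.7346
b = θ − logit/(a) = 1.7 − (-1.7346)/1.8200 = 2.6531

2.65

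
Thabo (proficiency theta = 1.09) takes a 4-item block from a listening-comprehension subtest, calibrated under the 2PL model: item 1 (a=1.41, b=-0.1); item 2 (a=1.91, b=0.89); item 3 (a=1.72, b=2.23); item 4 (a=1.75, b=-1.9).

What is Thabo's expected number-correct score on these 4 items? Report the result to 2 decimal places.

P(theta) = 1 / (1 + exp(−a(theta − b)))
P_1 = 1/(1+e^{-1.6779}) = 0.8426
P_2 = 1/(1+e^{-0.3820}) = 0.5944
P_3 = 1/(1+e^{1.9608}) = 0.1234
P_4 = 1/(1+e^{-5.2325}) = 0.9947
E[score] = 0.8426 + 0.5944 + 0.1234 + 0.9947 = 2.5551

2.56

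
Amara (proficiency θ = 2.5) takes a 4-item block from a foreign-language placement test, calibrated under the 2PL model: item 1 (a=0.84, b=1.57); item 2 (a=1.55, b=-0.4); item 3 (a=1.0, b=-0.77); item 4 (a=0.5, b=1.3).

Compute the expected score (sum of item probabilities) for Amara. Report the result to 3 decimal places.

3.284

P(θ) = 1 / (1 + exp(−a(θ − b)))
P_1 = 1/(1+e^{-0.7812}) = 0.6859
P_2 = 1/(1+e^{-4.4950}) = 0.9890
P_3 = 1/(1+e^{-3.2700}) = 0.9634
P_4 = 1/(1+e^{-0.6000}) = 0.6457
E[score] = 0.6859 + 0.9890 + 0.9634 + 0.6457 = 3.2839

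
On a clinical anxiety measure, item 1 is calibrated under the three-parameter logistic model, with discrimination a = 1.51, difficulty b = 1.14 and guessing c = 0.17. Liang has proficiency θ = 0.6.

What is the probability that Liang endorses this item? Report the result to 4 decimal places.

P(θ) = c + (1 − c) · 1 / (1 + exp(−a(θ − b)))
Exponent: 1.51 × (0.6 − 1.14) = -0.8154
1/(1 + e^{0.8154}) = 0.3067
P = 0.17 + 0.83 × 0.3067 = 0.4246

0.4246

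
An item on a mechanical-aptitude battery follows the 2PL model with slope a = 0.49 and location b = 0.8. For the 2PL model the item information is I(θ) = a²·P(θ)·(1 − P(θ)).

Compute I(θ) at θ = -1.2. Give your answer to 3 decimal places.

0.048

P = 1/(1+e^{0.9800}) = 0.2729
P(1−P) = 0.2729 × 0.7271 = 0.1984
I = a² × P(1−P) = 0.49² × 0.1984 = 0.04764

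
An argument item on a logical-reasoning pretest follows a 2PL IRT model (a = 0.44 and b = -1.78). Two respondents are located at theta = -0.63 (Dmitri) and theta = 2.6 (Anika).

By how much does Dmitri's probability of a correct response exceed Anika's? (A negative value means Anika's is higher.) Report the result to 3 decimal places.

-0.249

P(theta) = 1 / (1 + exp(−a(theta − b)))
P(Dmitri) = 0.6239  [exponent 0.5060]
P(Anika) = 0.8729  [exponent 1.9272]
Difference = 0.6239 − 0.8729 = -0.2491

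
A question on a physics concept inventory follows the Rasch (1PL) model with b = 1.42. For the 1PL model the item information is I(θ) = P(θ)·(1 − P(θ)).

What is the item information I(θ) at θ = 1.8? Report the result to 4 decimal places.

P = 1/(1+e^{-0.3800}) = 0.5939
P(1−P) = 0.5939 × 0.4061 = 0.2412
I = P(1−P) = 0.24119

0.2412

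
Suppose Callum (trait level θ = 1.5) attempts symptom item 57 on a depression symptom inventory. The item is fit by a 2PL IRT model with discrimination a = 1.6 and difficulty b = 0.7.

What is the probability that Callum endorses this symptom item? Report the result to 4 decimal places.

P(θ) = 1 / (1 + exp(−a(θ − b)))
Exponent: 1.6 × (1.5 − 0.7) = 1.2800
1/(1 + e^{-1.2800}) = 0.7824

0.7824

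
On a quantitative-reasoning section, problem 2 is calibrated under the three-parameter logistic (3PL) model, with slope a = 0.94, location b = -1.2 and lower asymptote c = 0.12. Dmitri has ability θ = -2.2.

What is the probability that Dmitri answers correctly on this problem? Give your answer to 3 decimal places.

0.367

P(θ) = c + (1 − c) · 1 / (1 + exp(−a(θ − b)))
Exponent: 0.94 × (-2.2 − (-1.2)) = -0.9400
1/(1 + e^{0.9400}) = 0.2809
P = 0.12 + 0.88 × 0.2809 = 0.3672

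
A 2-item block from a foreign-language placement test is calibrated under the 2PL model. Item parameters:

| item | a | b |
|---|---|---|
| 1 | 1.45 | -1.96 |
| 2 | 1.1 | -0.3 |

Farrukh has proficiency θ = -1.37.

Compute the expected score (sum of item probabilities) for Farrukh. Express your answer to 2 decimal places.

P(θ) = 1 / (1 + exp(−a(θ − b)))
P_1 = 1/(1+e^{-0.8555}) = 0.7017
P_2 = 1/(1+e^{1.1770}) = 0.2356
E[score] = 0.7017 + 0.2356 = 0.9373

0.94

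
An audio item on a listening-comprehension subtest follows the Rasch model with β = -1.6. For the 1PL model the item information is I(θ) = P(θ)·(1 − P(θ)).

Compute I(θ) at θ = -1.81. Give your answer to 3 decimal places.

0.247

P = 1/(1+e^{0.2100}) = 0.4477
P(1−P) = 0.4477 × 0.5523 = 0.2473
I = P(1−P) = 0.24726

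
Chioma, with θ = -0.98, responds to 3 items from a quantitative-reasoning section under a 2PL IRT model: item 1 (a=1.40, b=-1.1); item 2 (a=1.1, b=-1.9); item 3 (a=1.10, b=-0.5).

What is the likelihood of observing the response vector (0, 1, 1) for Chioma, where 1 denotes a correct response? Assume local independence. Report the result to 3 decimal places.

0.125

P(θ) = 1 / (1 + exp(−a(θ − b)))
P_1 = 1/(1+e^{-0.1680}) = 0.5419
P_2 = 1/(1+e^{-1.0120}) = 0.7334
P_3 = 1/(1+e^{0.5280}) = 0.3710
L = (1−P_1) × P_2 × P_3 = 0.4581 × 0.7334 × 0.3710 = 0.12464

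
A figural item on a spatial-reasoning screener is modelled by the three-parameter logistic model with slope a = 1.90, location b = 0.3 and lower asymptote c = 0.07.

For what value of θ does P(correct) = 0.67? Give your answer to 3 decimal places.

0.615

P(θ) = c + (1 − c) · 1 / (1 + exp(−a(θ − b)))
Remove guessing floor: (0.67 − 0.07)/(1 − 0.07) = 0.6452
logit = ln(0.6452/0.3548) = 0.5978
θ = b + logit/(a) = 0.3 + 0.5978/1.9000 = 0.6147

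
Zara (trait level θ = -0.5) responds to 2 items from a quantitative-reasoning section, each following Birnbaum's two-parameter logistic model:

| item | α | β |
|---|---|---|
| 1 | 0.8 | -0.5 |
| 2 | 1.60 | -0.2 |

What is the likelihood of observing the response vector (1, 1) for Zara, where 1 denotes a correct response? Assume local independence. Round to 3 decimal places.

P(θ) = 1 / (1 + exp(−α(θ − β)))
P_1 = 1/(1+e^{0.0000}) = 0.5000
P_2 = 1/(1+e^{0.4800}) = 0.3823
L = P_1 × P_2 = 0.5000 × 0.3823 = 0.19113

0.191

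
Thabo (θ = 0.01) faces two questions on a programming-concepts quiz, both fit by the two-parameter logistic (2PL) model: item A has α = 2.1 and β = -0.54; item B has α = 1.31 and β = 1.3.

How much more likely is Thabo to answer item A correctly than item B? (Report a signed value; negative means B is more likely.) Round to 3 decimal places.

0.605

P(θ) = 1 / (1 + exp(−α(θ − β)))
P_A = 0.7604
P_B = 0.1558
P_A − P_B = 0.6046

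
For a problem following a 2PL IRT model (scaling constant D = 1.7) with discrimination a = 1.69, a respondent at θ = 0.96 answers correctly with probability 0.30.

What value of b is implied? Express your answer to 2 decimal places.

P(θ) = 1 / (1 + exp(−D·a(θ − b)))
logit(0.30) = ln(0.30/0.70) = -0.8473
b = θ − logit/(1.7·a) = 0.96 − (-0.8473)/2.8730 = 1.2549

1.25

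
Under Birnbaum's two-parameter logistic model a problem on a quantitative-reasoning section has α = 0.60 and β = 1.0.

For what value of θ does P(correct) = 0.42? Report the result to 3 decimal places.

P(θ) = 1 / (1 + exp(−α(θ − β)))
logit = ln(0.4200/0.5800) = -0.3228
θ = β + logit/(α) = 1.0 + (-0.3228)/0.6000 = 0.4620

0.462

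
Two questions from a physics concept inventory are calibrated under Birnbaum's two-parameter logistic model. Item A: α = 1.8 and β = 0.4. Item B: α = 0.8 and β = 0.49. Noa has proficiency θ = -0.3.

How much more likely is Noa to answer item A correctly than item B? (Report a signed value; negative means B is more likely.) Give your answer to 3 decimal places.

P(θ) = 1 / (1 + exp(−α(θ − β)))
P_A = 0.2210
P_B = 0.3471
P_A − P_B = -0.1261

-0.126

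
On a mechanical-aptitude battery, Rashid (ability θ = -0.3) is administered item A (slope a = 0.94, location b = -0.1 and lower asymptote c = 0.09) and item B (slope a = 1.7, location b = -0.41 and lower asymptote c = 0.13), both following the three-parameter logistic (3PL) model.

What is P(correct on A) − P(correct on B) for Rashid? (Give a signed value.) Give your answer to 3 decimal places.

P(θ) = c + (1 − c) · 1 / (1 + exp(−a(θ − b)))
P_A = 0.5024
P_B = 0.6056
P_A − P_B = -0.1032

-0.103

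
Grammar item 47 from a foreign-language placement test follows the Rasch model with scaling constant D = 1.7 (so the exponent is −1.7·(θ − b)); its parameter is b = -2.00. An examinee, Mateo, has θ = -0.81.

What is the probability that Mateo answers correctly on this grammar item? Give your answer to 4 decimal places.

P(θ) = 1 / (1 + exp(−D·(θ − b)))
Exponent: 1.7 × (-0.81 − (-2.00)) = 2.0230
1/(1 + e^{-2.0230}) = 0.8832
P = 0.8832

0.8832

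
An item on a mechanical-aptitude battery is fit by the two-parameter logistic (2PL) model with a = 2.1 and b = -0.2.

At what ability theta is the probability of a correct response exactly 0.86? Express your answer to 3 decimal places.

P(theta) = 1 / (1 + exp(−a(theta − b)))
logit = ln(0.8600/0.1400) = 1.8153
theta = b + logit/(a) = -0.2 + 1.8153/2.1000 = 0.6644

0.664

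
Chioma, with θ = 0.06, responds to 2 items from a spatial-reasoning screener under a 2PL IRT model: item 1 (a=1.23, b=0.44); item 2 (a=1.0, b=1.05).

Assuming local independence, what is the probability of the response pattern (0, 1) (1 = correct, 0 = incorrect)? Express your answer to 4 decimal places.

0.1665

P(θ) = 1 / (1 + exp(−a(θ − b)))
P_1 = 1/(1+e^{0.4674}) = 0.3852
P_2 = 1/(1+e^{0.9900}) = 0.2709
L = (1−P_1) × P_2 = 0.6148 × 0.2709 = 0.16655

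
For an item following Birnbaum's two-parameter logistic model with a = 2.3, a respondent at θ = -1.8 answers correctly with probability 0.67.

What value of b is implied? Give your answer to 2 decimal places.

P(θ) = 1 / (1 + exp(−a(θ − b)))
logit(0.67) = ln(0.67/0.33) = 0.7082
b = θ − logit/(a) = -1.8 − 0.7082/2.3000 = -2.1079

-2.11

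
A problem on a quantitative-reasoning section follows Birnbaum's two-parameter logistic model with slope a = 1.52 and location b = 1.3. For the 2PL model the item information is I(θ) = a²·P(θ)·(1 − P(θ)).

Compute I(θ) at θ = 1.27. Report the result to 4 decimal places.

0.5773

P = 1/(1+e^{0.0456}) = 0.4886
P(1−P) = 0.4886 × 0.5114 = 0.2499
I = a² × P(1−P) = 1.52² × 0.2499 = 0.57730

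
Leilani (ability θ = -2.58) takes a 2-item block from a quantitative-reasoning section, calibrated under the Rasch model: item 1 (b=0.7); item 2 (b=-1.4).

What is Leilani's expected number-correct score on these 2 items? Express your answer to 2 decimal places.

P(θ) = 1 / (1 + exp(−(θ − b)))
P_1 = 1/(1+e^{3.2800}) = 0.0363
P_2 = 1/(1+e^{1.1800}) = 0.2351
E[score] = 0.0363 + 0.2351 = 0.2713

0.27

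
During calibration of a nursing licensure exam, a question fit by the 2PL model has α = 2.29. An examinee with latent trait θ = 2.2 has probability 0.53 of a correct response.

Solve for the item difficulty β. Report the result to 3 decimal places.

P(θ) = 1 / (1 + exp(−α(θ − β)))
logit(0.53) = ln(0.53/0.47) = 0.1201
β = θ − logit/(α) = 2.2 − 0.1201/2.2900 = 2.1475

2.148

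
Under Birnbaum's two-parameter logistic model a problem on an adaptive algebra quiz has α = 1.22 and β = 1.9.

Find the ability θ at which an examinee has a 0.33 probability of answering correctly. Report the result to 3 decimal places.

P(θ) = 1 / (1 + exp(−α(θ − β)))
logit = ln(0.3300/0.6700) = -0.7082
θ = β + logit/(α) = 1.9 + (-0.7082)/1.2200 = 1.3195

1.320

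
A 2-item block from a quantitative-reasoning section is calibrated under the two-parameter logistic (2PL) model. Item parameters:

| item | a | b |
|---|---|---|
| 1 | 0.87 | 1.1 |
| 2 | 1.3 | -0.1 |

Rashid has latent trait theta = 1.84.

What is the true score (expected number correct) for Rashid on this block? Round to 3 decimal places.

P(theta) = 1 / (1 + exp(−a(theta − b)))
P_1 = 1/(1+e^{-0.6438}) = 0.6556
P_2 = 1/(1+e^{-2.5220}) = 0.9257
E[score] = 0.6556 + 0.9257 = 1.5813

1.581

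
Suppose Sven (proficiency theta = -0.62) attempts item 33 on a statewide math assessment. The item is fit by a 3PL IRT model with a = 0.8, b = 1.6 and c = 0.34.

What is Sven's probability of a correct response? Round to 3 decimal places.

P(theta) = c + (1 − c) · 1 / (1 + exp(−a(theta − b)))
Exponent: 0.8 × (-0.62 − 1.6) = -1.7760
1/(1 + e^{1.7760}) = 0.1448
P = 0.34 + 0.66 × 0.1448 = 0.4356

0.436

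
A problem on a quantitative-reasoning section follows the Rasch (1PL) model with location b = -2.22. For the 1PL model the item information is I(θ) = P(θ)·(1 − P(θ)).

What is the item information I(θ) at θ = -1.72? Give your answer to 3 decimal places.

P = 1/(1+e^{-0.5000}) = 0.6225
P(1−P) = 0.6225 × 0.3775 = 0.2350
I = P(1−P) = 0.23500

0.235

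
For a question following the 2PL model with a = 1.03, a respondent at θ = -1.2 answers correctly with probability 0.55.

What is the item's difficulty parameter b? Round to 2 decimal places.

-1.39

P(θ) = 1 / (1 + exp(−a(θ − b)))
logit(0.55) = ln(0.55/0.45) = 0.2007
b = θ − logit/(a) = -1.2 − 0.2007/1.0300 = -1.3948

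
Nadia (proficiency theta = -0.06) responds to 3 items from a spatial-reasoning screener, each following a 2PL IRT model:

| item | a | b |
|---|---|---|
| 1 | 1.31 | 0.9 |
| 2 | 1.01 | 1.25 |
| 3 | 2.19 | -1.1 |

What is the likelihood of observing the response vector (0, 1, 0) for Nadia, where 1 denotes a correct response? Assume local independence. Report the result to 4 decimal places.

0.0152

P(theta) = 1 / (1 + exp(−a(theta − b)))
P_1 = 1/(1+e^{1.2576}) = 0.2214
P_2 = 1/(1+e^{1.3231}) = 0.2103
P_3 = 1/(1+e^{-2.2776}) = 0.9070
L = (1−P_1) × P_2 × (1−P_3) = 0.7786 × 0.2103 × 0.0930 = 0.01523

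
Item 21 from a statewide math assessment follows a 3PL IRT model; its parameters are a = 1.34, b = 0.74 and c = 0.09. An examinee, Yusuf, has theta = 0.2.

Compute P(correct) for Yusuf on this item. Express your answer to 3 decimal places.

P(theta) = c + (1 − c) · 1 / (1 + exp(−a(theta − b)))
Exponent: 1.34 × (0.2 − 0.74) = -0.7236
1/(1 + e^{0.7236}) = 0.3266
P = 0.09 + 0.91 × 0.3266 = 0.3872

0.387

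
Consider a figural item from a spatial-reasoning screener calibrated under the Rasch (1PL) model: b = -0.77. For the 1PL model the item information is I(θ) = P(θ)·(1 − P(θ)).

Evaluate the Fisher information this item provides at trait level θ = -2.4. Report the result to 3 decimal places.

0.137

P = 1/(1+e^{1.6300}) = 0.1638
P(1−P) = 0.1638 × 0.8362 = 0.1370
I = P(1−P) = 0.13699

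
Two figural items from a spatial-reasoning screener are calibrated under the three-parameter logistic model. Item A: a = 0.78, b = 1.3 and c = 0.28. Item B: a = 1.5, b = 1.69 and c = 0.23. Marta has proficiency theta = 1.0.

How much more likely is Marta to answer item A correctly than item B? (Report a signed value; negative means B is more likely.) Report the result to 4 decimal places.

0.1662

P(theta) = c + (1 − c) · 1 / (1 + exp(−a(theta − b)))
P_A = 0.5981
P_B = 0.4318
P_A − P_B = 0.1662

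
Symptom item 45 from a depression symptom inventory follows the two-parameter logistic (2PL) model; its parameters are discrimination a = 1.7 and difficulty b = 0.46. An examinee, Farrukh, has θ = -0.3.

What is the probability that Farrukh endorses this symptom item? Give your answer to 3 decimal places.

0.216

P(θ) = 1 / (1 + exp(−a(θ − b)))
Exponent: 1.7 × (-0.3 − 0.46) = -1.2920
1/(1 + e^{1.2920}) = 0.2155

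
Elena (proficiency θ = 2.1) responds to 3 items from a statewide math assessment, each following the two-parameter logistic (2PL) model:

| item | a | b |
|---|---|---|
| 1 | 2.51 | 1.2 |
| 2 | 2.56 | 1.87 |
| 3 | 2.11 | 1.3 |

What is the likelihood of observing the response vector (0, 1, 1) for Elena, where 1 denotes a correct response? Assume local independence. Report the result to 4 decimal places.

P(θ) = 1 / (1 + exp(−a(θ − b)))
P_1 = 1/(1+e^{-2.2590}) = 0.9054
P_2 = 1/(1+e^{-0.5888}) = 0.6431
P_3 = 1/(1+e^{-1.6880}) = 0.8440
L = (1−P_1) × P_2 × P_3 = 0.0946 × 0.6431 × 0.8440 = 0.05133

0.0513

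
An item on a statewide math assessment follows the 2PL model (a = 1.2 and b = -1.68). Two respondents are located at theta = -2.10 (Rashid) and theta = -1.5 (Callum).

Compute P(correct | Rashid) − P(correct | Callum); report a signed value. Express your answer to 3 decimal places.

-0.177

P(theta) = 1 / (1 + exp(−a(theta − b)))
P(Rashid) = 0.3766  [exponent -0.5040]
P(Callum) = 0.5538  [exponent 0.2160]
Difference = 0.3766 − 0.5538 = -0.1772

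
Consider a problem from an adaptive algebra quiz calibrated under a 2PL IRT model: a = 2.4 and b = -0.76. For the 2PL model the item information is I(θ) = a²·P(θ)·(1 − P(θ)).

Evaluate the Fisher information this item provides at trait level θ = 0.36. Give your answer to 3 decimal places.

0.343

P = 1/(1+e^{-2.6880}) = 0.9363
P(1−P) = 0.9363 × 0.0637 = 0.0596
I = a² × P(1−P) = 2.4² × 0.0596 = 0.34347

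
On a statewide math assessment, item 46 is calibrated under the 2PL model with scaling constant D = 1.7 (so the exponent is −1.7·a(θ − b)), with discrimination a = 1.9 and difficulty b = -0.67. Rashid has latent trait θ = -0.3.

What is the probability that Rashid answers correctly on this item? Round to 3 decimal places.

P(θ) = 1 / (1 + exp(−D·a(θ − b)))
Exponent: 1.7 × 1.9 × (-0.3 − (-0.67)) = 1.1951
1/(1 + e^{-1.1951}) = 0.7677
P = 0.7677

0.768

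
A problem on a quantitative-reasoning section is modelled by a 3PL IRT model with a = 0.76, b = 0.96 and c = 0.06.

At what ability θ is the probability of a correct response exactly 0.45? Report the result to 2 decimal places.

0.51

P(θ) = c + (1 − c) · 1 / (1 + exp(−a(θ − b)))
Remove guessing floor: (0.45 − 0.06)/(1 − 0.06) = 0.4149
logit = ln(0.4149/0.5851) = -0.3438
θ = b + logit/(a) = 0.96 + (-0.3438)/0.7600 = 0.5077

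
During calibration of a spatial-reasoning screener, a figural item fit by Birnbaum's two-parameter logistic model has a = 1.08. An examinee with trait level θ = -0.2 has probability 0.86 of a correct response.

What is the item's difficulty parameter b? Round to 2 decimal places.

-1.88

P(θ) = 1 / (1 + exp(−a(θ − b)))
logit(0.86) = ln(0.86/0.14) = 1.8153
b = θ − logit/(a) = -0.2 − 1.8153/1.0800 = -1.8808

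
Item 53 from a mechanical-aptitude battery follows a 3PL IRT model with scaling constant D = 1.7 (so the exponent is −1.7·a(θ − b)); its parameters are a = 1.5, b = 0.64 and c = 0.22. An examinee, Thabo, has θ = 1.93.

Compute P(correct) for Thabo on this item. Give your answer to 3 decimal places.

0.972

P(θ) = c + (1 − c) · 1 / (1 + exp(−D·a(θ − b)))
Exponent: 1.7 × 1.5 × (1.93 − 0.64) = 3.2895
1/(1 + e^{-3.2895}) = 0.9641
P = 0.22 + 0.78 × 0.9641 = 0.9720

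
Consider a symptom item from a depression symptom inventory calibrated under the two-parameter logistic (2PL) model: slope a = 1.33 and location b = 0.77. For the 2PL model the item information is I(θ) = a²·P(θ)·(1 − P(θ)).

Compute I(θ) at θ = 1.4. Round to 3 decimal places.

P = 1/(1+e^{-0.8379}) = 0.6980
P(1−P) = 0.6980 × 0.3020 = 0.2108
I = a² × P(1−P) = 1.33² × 0.2108 = 0.37286

0.373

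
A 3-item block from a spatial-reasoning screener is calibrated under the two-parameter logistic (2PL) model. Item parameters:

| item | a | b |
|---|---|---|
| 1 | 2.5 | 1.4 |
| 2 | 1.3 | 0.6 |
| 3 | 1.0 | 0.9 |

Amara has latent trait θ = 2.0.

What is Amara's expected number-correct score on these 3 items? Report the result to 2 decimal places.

2.43

P(θ) = 1 / (1 + exp(−a(θ − b)))
P_1 = 1/(1+e^{-1.5000}) = 0.8176
P_2 = 1/(1+e^{-1.8200}) = 0.8606
P_3 = 1/(1+e^{-1.1000}) = 0.7503
E[score] = 0.8176 + 0.8606 + 0.7503 = 2.4284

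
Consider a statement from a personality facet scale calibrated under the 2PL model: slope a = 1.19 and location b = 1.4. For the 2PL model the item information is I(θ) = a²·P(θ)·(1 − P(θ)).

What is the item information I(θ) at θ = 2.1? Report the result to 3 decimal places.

P = 1/(1+e^{-0.8330}) = 0.6970
P(1−P) = 0.6970 × 0.3030 = 0.2112
I = a² × P(1−P) = 1.19² × 0.2112 = 0.29907

0.299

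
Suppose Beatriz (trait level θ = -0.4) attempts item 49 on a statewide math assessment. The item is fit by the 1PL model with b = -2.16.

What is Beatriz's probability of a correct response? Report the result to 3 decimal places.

P(θ) = 1 / (1 + exp(−(θ − b)))
Exponent: (-0.4 − (-2.16)) = 1.7600
1/(1 + e^{-1.7600}) = 0.8532
P = 0.8532

0.853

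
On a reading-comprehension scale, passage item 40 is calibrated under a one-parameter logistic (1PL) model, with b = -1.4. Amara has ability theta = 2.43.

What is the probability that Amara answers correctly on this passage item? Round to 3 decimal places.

P(theta) = 1 / (1 + exp(−(theta − b)))
Exponent: (2.43 − (-1.4)) = 3.8300
1/(1 + e^{-3.8300}) = 0.9788
P = 0.9788

0.979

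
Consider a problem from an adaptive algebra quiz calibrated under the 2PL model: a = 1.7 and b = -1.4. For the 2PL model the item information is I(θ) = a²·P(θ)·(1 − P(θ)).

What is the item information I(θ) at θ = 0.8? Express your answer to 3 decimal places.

P = 1/(1+e^{-3.7400}) = 0.9768
P(1−P) = 0.9768 × 0.0232 = 0.0227
I = a² × P(1−P) = 1.7² × 0.0227 = 0.06550

0.066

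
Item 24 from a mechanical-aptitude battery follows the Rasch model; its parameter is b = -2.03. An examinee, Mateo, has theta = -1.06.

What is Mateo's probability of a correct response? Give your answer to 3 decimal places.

P(theta) = 1 / (1 + exp(−(theta − b)))
Exponent: (-1.06 − (-2.03)) = 0.9700
1/(1 + e^{-0.9700}) = 0.7251
P = 0.7251

0.725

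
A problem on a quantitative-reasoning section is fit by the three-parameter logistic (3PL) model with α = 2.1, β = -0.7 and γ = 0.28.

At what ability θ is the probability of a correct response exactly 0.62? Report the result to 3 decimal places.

-0.753

P(θ) = γ + (1 − γ) · 1 / (1 + exp(−α(θ − β)))
Remove guessing floor: (0.62 − 0.28)/(1 − 0.28) = 0.4722
logit = ln(0.4722/0.5278) = -0.1112
θ = β + logit/(α) = -0.7 + (-0.1112)/2.1000 = -0.7530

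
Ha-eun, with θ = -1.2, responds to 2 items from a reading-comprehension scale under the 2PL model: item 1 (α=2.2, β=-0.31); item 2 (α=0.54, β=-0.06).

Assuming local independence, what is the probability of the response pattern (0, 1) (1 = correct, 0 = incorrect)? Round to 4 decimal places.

0.3074

P(θ) = 1 / (1 + exp(−α(θ − β)))
P_1 = 1/(1+e^{1.9580}) = 0.1237
P_2 = 1/(1+e^{0.6156}) = 0.3508
L = (1−P_1) × P_2 = 0.8763 × 0.3508 = 0.30740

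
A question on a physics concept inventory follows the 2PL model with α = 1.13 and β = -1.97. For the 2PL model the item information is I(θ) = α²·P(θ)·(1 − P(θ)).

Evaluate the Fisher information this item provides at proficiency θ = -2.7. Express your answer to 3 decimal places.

0.271

P = 1/(1+e^{0.8249}) = 0.3047
P(1−P) = 0.3047 × 0.6953 = 0.2119
I = α² × P(1−P) = 1.13² × 0.2119 = 0.27053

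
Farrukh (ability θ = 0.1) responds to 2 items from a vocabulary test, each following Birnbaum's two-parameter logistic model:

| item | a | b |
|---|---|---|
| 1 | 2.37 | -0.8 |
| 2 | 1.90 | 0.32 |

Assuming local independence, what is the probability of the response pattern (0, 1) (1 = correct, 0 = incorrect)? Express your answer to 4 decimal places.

P(θ) = 1 / (1 + exp(−a(θ − b)))
P_1 = 1/(1+e^{-2.1330}) = 0.8941
P_2 = 1/(1+e^{0.4180}) = 0.3970
L = (1−P_1) × P_2 = 0.1059 × 0.3970 = 0.04205

0.0421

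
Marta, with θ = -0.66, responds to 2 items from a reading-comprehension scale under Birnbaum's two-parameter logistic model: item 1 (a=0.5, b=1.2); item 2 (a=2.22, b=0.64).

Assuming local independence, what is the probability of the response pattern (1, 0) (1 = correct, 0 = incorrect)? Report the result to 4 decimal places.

P(θ) = 1 / (1 + exp(−a(θ − b)))
P_1 = 1/(1+e^{0.9300}) = 0.2829
P_2 = 1/(1+e^{2.8860}) = 0.0528
L = P_1 × (1−P_2) = 0.2829 × 0.9472 = 0.26797

0.2680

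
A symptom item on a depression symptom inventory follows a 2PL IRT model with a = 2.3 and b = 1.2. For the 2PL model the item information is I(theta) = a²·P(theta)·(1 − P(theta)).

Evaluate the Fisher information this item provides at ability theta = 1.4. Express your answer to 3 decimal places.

1.255

P = 1/(1+e^{-0.4600}) = 0.6130
P(1−P) = 0.6130 × 0.3870 = 0.2372
I = a² × P(1−P) = 2.3² × 0.2372 = 1.25494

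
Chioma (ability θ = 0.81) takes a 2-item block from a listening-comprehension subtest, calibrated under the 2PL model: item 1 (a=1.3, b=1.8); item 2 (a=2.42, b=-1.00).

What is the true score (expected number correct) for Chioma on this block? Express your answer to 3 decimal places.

1.204

P(θ) = 1 / (1 + exp(−a(θ − b)))
P_1 = 1/(1+e^{1.2870}) = 0.2164
P_2 = 1/(1+e^{-4.3802}) = 0.9876
E[score] = 0.2164 + 0.9876 = 1.2040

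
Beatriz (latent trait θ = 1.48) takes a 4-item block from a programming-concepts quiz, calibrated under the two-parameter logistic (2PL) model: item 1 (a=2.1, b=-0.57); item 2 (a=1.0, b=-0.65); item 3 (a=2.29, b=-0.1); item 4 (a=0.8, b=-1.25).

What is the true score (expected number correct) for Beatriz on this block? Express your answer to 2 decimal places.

3.75

P(θ) = 1 / (1 + exp(−a(θ − b)))
P_1 = 1/(1+e^{-4.3050}) = 0.9867
P_2 = 1/(1+e^{-2.1300}) = 0.8938
P_3 = 1/(1+e^{-3.6182}) = 0.9739
P_4 = 1/(1+e^{-2.1840}) = 0.8988
E[score] = 0.9867 + 0.8938 + 0.9739 + 0.8988 = 3.7531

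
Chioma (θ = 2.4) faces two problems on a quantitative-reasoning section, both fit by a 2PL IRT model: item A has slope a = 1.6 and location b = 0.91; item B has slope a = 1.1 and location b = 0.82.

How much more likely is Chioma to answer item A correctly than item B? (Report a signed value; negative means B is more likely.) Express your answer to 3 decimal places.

0.065

P(θ) = 1 / (1 + exp(−a(θ − b)))
P_A = 0.9156
P_B = 0.8504
P_A − P_B = 0.0652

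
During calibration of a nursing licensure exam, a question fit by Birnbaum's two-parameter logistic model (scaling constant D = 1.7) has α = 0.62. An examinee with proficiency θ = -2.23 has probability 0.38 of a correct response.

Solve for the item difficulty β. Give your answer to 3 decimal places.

-1.766

P(θ) = 1 / (1 + exp(−D·α(θ − β)))
logit(0.38) = ln(0.38/0.62) = -0.4895
β = θ − logit/(1.7·α) = -2.23 − (-0.4895)/1.0540 = -1.7655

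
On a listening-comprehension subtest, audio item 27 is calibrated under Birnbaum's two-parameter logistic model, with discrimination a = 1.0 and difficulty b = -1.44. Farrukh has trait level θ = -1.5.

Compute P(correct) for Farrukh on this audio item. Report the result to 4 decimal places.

P(θ) = 1 / (1 + exp(−a(θ − b)))
Exponent: 1.0 × (-1.5 − (-1.44)) = -0.0600
1/(1 + e^{0.0600}) = 0.4850

0.4850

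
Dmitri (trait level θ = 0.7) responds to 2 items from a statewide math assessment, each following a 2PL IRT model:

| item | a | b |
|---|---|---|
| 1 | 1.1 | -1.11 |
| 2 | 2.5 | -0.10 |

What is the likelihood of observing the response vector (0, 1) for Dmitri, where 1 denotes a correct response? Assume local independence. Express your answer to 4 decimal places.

P(θ) = 1 / (1 + exp(−a(θ − b)))
P_1 = 1/(1+e^{-1.9910}) = 0.8798
P_2 = 1/(1+e^{-2.0000}) = 0.8808
L = (1−P_1) × P_2 = 0.1202 × 0.8808 = 0.10583

0.1058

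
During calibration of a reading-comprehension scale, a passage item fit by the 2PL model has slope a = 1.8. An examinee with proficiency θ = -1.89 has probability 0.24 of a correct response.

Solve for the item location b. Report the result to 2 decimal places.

-1.25

P(θ) = 1 / (1 + exp(−a(θ − b)))
logit(0.24) = ln(0.24/0.76) = -1.1527
b = θ − logit/(a) = -1.89 − (-1.1527)/1.8000 = -1.2496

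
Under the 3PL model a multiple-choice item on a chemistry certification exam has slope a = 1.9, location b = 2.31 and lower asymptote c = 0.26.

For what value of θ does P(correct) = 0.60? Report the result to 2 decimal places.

P(θ) = c + (1 − c) · 1 / (1 + exp(−a(θ − b)))
Remove guessing floor: (0.60 − 0.26)/(1 − 0.26) = 0.4595
logit = ln(0.4595/0.5405) = -0.1625
θ = b + logit/(a) = 2.31 + (-0.1625)/1.9000 = 2.2245

2.22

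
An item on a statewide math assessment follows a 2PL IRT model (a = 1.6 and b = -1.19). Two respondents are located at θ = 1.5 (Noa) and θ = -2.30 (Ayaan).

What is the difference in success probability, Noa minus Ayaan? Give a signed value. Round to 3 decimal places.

P(θ) = 1 / (1 + exp(−a(θ − b)))
P(Noa) = 0.9867  [exponent 4.3040]
P(Ayaan) = 0.1448  [exponent -1.7760]
Difference = 0.9867 − 0.1448 = 0.8419

0.842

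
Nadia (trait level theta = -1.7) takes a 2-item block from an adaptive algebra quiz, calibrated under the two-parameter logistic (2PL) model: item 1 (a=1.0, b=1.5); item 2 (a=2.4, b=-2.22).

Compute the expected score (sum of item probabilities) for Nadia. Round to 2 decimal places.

0.82

P(theta) = 1 / (1 + exp(−a(theta − b)))
P_1 = 1/(1+e^{3.2000}) = 0.0392
P_2 = 1/(1+e^{-1.2480}) = 0.7770
E[score] = 0.0392 + 0.7770 = 0.8161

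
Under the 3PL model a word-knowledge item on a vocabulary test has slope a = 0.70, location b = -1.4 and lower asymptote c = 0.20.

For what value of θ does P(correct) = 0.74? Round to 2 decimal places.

P(θ) = c + (1 − c) · 1 / (1 + exp(−a(θ − b)))
Remove guessing floor: (0.74 − 0.20)/(1 − 0.20) = 0.6750
logit = ln(0.6750/0.3250) = 0.7309
θ = b + logit/(a) = -1.4 + 0.7309/0.7000 = -0.3559

-0.36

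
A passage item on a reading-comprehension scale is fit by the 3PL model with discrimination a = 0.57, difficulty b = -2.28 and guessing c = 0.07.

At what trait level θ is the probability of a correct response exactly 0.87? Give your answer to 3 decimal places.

P(θ) = c + (1 − c) · 1 / (1 + exp(−a(θ − b)))
Remove guessing floor: (0.87 − 0.07)/(1 − 0.07) = 0.8602
logit = ln(0.8602/0.1398) = 1.8171
θ = b + logit/(a) = -2.28 + 1.8171/0.5700 = 0.9079

0.908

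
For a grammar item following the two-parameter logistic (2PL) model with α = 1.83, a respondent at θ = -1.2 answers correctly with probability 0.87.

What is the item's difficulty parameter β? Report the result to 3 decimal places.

-2.239

P(θ) = 1 / (1 + exp(−α(θ − β)))
logit(0.87) = ln(0.87/0.13) = 1.9010
β = θ − logit/(α) = -1.2 − 1.9010/1.8300 = -2.2388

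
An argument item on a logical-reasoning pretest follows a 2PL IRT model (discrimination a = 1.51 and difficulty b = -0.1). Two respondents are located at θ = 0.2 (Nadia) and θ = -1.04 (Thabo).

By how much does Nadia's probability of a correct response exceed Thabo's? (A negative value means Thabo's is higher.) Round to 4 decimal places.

0.4166

P(θ) = 1 / (1 + exp(−a(θ − b)))
P(Nadia) = 0.6114  [exponent 0.4530]
P(Thabo) = 0.1948  [exponent -1.4194]
Difference = 0.6114 − 0.1948 = 0.4166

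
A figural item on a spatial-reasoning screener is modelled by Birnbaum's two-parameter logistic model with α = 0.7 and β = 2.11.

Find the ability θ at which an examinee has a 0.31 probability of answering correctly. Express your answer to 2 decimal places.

0.97

P(θ) = 1 / (1 + exp(−α(θ − β)))
logit = ln(0.3100/0.6900) = -0.8001
θ = β + logit/(α) = 2.11 + (-0.8001)/0.7000 = 0.9670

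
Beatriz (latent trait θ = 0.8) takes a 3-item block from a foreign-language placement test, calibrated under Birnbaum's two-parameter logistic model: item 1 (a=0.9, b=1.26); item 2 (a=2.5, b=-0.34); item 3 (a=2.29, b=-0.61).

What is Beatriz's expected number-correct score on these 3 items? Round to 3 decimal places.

P(θ) = 1 / (1 + exp(−a(θ − b)))
P_1 = 1/(1+e^{0.4140}) = 0.3980
P_2 = 1/(1+e^{-2.8500}) = 0.9453
P_3 = 1/(1+e^{-3.2289}) = 0.9619
E[score] = 0.3980 + 0.9453 + 0.9619 = 2.3052

2.305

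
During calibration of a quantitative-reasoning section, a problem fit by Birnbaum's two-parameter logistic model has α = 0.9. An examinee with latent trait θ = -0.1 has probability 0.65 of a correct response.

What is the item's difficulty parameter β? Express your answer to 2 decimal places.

P(θ) = 1 / (1 + exp(−α(θ − β)))
logit(0.65) = ln(0.65/0.35) = 0.6190
β = θ − logit/(α) = -0.1 − 0.6190/0.9000 = -0.7878

-0.79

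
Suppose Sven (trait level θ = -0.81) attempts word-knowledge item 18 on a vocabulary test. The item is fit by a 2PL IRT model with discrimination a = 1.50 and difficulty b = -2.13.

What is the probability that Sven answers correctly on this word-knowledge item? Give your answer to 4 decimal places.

0.8787

P(θ) = 1 / (1 + exp(−a(θ − b)))
Exponent: 1.50 × (-0.81 − (-2.13)) = 1.9800
1/(1 + e^{-1.9800}) = 0.8787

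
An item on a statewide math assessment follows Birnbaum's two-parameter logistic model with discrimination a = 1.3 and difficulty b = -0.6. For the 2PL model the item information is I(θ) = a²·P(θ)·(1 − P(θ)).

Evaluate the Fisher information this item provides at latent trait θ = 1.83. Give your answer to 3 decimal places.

0.066

P = 1/(1+e^{-3.1590}) = 0.9593
P(1−P) = 0.9593 × 0.0407 = 0.0391
I = a² × P(1−P) = 1.3² × 0.0391 = 0.06604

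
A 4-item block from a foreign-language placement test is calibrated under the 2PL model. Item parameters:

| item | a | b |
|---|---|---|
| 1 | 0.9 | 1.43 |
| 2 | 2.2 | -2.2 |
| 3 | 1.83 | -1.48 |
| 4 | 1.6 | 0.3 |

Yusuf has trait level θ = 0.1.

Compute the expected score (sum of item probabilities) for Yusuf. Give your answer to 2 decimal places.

P(θ) = 1 / (1 + exp(−a(θ − b)))
P_1 = 1/(1+e^{1.1970}) = 0.2320
P_2 = 1/(1+e^{-5.0600}) = 0.9937
P_3 = 1/(1+e^{-2.8914}) = 0.9474
P_4 = 1/(1+e^{0.3200}) = 0.4207
E[score] = 0.2320 + 0.9937 + 0.9474 + 0.4207 = 2.5938

2.59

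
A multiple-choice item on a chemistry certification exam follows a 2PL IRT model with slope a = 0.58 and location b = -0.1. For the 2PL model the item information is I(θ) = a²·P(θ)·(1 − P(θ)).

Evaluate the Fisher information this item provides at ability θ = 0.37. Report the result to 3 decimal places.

0.083

P = 1/(1+e^{-0.2726}) = 0.5677
P(1−P) = 0.5677 × 0.4323 = 0.2454
I = a² × P(1−P) = 0.58² × 0.2454 = 0.08256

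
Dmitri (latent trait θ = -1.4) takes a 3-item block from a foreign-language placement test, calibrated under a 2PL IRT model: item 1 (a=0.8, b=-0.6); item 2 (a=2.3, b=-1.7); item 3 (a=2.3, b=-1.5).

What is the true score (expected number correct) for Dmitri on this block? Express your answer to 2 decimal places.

1.57

P(θ) = 1 / (1 + exp(−a(θ − b)))
P_1 = 1/(1+e^{0.6400}) = 0.3452
P_2 = 1/(1+e^{-0.6900}) = 0.6660
P_3 = 1/(1+e^{-0.2300}) = 0.5572
E[score] = 0.3452 + 0.6660 + 0.5572 = 1.5685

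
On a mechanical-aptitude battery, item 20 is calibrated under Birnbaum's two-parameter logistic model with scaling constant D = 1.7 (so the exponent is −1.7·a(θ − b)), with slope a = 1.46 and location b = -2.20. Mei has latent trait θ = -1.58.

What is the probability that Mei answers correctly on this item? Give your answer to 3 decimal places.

P(θ) = 1 / (1 + exp(−D·a(θ − b)))
Exponent: 1.7 × 1.46 × (-1.58 − (-2.20)) = 1.5388
1/(1 + e^{-1.5388}) = 0.8233
P = 0.8233

0.823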